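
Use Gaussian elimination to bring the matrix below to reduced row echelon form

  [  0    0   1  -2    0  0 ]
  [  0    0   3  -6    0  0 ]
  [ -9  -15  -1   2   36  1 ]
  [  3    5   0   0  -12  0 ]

[[1, 5/3, 0, 0, -4, 0], [0, 0, 1, -2, 0, 0], [0, 0, 0, 0, 0, 1], [0, 0, 0, 0, 0, 0]]

r1 <-> r3
  [ -9  -15  -1   2   36  1 ]
  [  0    0   3  -6    0  0 ]
  [  0    0   1  -2    0  0 ]
  [  3    5   0   0  -12  0 ]
r1 → -1/9·r1
  [ 1  5/3  1/9  -2/9   -4  -1/9 ]
  [ 0    0    3    -6    0     0 ]
  [ 0    0    1    -2    0     0 ]
  [ 3    5    0     0  -12     0 ]
r4 → r4 − 3·r1
  [ 1  5/3   1/9  -2/9  -4  -1/9 ]
  [ 0    0     3    -6   0     0 ]
  [ 0    0     1    -2   0     0 ]
  [ 0    0  -1/3   2/3   0   1/3 ]
r2 → 1/3·r2
  [ 1  5/3   1/9  -2/9  -4  -1/9 ]
  [ 0    0     1    -2   0     0 ]
  [ 0    0     1    -2   0     0 ]
  [ 0    0  -1/3   2/3   0   1/3 ]
r3 → r3 − r2
  [ 1  5/3   1/9  -2/9  -4  -1/9 ]
  [ 0    0     1    -2   0     0 ]
  [ 0    0     0     0   0     0 ]
  [ 0    0  -1/3   2/3   0   1/3 ]
r4 → r4 + 1/3·r2
  [ 1  5/3  1/9  -2/9  -4  -1/9 ]
  [ 0    0    1    -2   0     0 ]
  [ 0    0    0     0   0     0 ]
  [ 0    0    0     0   0   1/3 ]
r3 <-> r4
  [ 1  5/3  1/9  -2/9  -4  -1/9 ]
  [ 0    0    1    -2   0     0 ]
  [ 0    0    0     0   0   1/3 ]
  [ 0    0    0     0   0     0 ]
r3 → 3·r3
  [ 1  5/3  1/9  -2/9  -4  -1/9 ]
  [ 0    0    1    -2   0     0 ]
  [ 0    0    0     0   0     1 ]
  [ 0    0    0     0   0     0 ]
r1 → r1 + 1/9·r3
  [ 1  5/3  1/9  -2/9  -4  0 ]
  [ 0    0    1    -2   0  0 ]
  [ 0    0    0     0   0  1 ]
  [ 0    0    0     0   0  0 ]
r1 → r1 − 1/9·r2
  [ 1  5/3  0   0  -4  0 ]
  [ 0    0  1  -2   0  0 ]
  [ 0    0  0   0   0  1 ]
  [ 0    0  0   0   0  0 ]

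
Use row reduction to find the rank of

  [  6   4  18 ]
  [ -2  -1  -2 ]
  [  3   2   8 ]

ρ1 := 1/6·ρ1
  [  1  2/3   3 ]
  [ -2   -1  -2 ]
  [  3    2   8 ]
ρ2 := ρ2 + 2·ρ1
  [ 1  2/3  3 ]
  [ 0  1/3  4 ]
  [ 3    2  8 ]
ρ3 := ρ3 − 3·ρ1
  [ 1  2/3   3 ]
  [ 0  1/3   4 ]
  [ 0    0  -1 ]
ρ2 := 3·ρ2
  [ 1  2/3   3 ]
  [ 0    1  12 ]
  [ 0    0  -1 ]
ρ3 := -1·ρ3
  [ 1  2/3   3 ]
  [ 0    1  12 ]
  [ 0    0   1 ]
ρ2 := ρ2 − 12·ρ3
  [ 1  2/3  3 ]
  [ 0    1  0 ]
  [ 0    0  1 ]
ρ1 := ρ1 − 3·ρ3
  [ 1  2/3  0 ]
  [ 0    1  0 ]
  [ 0    0  1 ]
ρ1 := ρ1 − 2/3·ρ2
  [ 1  0  0 ]
  [ 0  1  0 ]
  [ 0  0  1 ]
The reduced form has 3 nonzero rows.

rank = 3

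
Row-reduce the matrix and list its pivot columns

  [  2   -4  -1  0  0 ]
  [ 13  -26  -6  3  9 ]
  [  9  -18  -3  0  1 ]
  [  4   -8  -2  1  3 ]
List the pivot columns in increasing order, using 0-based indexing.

0, 2, 3, 4

R1 := 1/2·R1
R2 := R2 − 13·R1
R3 := R3 − 9·R1
R4 := R4 − 4·R1
R2 := 2·R2
R3 := R3 − 3/2·R2
R3 := -1/9·R3
R4 := R4 − R3
R4 := 9·R4
R3 := R3 − 26/9·R4
R2 := R2 − 18·R4
R2 := R2 − 6·R3
R1 := R1 + 1/2·R2
Pivot columns are the columns containing a leading 1.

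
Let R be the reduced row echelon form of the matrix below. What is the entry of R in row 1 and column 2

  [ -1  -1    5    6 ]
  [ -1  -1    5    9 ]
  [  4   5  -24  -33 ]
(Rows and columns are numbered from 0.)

ρ1 ← -1·ρ1
  [  1   1   -5   -6 ]
  [ -1  -1    5    9 ]
  [  4   5  -24  -33 ]
ρ2 ← ρ2 + ρ1
  [ 1  1   -5   -6 ]
  [ 0  0    0    3 ]
  [ 4  5  -24  -33 ]
ρ3 ← ρ3 − 4·ρ1
  [ 1  1  -5  -6 ]
  [ 0  0   0   3 ]
  [ 0  1  -4  -9 ]
ρ2 <=> ρ3
  [ 1  1  -5  -6 ]
  [ 0  1  -4  -9 ]
  [ 0  0   0   3 ]
ρ3 ← 1/3·ρ3
  [ 1  1  -5  -6 ]
  [ 0  1  -4  -9 ]
  [ 0  0   0   1 ]
ρ2 ← ρ2 + 9·ρ3
  [ 1  1  -5  -6 ]
  [ 0  1  -4   0 ]
  [ 0  0   0   1 ]
ρ1 ← ρ1 + 6·ρ3
  [ 1  1  -5  0 ]
  [ 0  1  -4  0 ]
  [ 0  0   0  1 ]
ρ1 ← ρ1 − ρ2
  [ 1  0  -1  0 ]
  [ 0  1  -4  0 ]
  [ 0  0   0  1 ]

-4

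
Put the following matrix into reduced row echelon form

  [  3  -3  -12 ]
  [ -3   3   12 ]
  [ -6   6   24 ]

R1 -> 1/3·R1
R2 -> R2 + 3·R1
R3 -> R3 + 6·R1

[[1, -1, -4], [0, 0, 0], [0, 0, 0]]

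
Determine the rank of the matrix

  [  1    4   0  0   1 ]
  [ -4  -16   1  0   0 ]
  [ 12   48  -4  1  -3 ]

r2 ← r2 + 4·r1
  [  1   4   0  0   1 ]
  [  0   0   1  0   4 ]
  [ 12  48  -4  1  -3 ]
r3 ← r3 − 12·r1
  [ 1  4   0  0    1 ]
  [ 0  0   1  0    4 ]
  [ 0  0  -4  1  -15 ]
r3 ← r3 + 4·r2
  [ 1  4  0  0  1 ]
  [ 0  0  1  0  4 ]
  [ 0  0  0  1  1 ]
The reduced form has 3 nonzero rows.

rank = 3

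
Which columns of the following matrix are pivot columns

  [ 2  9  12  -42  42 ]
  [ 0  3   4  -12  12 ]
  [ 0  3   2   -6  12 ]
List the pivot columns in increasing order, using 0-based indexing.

R1 → 1/2·R1
  [ 1  9/2  6  -21  21 ]
  [ 0    3  4  -12  12 ]
  [ 0    3  2   -6  12 ]
R2 → 1/3·R2
  [ 1  9/2    6  -21  21 ]
  [ 0    1  4/3   -4   4 ]
  [ 0    3    2   -6  12 ]
R3 → R3 − 3·R2
  [ 1  9/2    6  -21  21 ]
  [ 0    1  4/3   -4   4 ]
  [ 0    0   -2    6   0 ]
R3 → -1/2·R3
  [ 1  9/2    6  -21  21 ]
  [ 0    1  4/3   -4   4 ]
  [ 0    0    1   -3   0 ]
R2 → R2 − 4/3·R3
  [ 1  9/2  6  -21  21 ]
  [ 0    1  0    0   4 ]
  [ 0    0  1   -3   0 ]
R1 → R1 − 6·R3
  [ 1  9/2  0  -3  21 ]
  [ 0    1  0   0   4 ]
  [ 0    0  1  -3   0 ]
R1 → R1 − 9/2·R2
  [ 1  0  0  -3  3 ]
  [ 0  1  0   0  4 ]
  [ 0  0  1  -3  0 ]
Pivot columns are the columns containing a leading 1.

0, 1, 2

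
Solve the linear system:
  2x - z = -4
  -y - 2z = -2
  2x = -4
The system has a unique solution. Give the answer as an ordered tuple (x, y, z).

(-2, 2, 0)

Form the augmented matrix and row-reduce:
  [ 2   0  -1  |  -4 ]
  [ 0  -1  -2  |  -2 ]
  [ 2   0   0  |  -4 ]
R1 ← 1/2·R1
R3 ← R3 − 2·R1
R2 ← -1·R2
R2 ← R2 − 2·R3
R1 ← R1 + 1/2·R3
Reading off the last column: x = -2, y = 2, z = 0.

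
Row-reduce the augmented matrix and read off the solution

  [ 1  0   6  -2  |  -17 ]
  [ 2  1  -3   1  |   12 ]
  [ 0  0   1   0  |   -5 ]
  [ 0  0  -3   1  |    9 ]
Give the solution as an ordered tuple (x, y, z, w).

R2 -> R2 − 2·R1
  [ 1  0    6  -2  |  -17 ]
  [ 0  1  -15   5  |   46 ]
  [ 0  0    1   0  |   -5 ]
  [ 0  0   -3   1  |    9 ]
R4 -> R4 + 3·R3
  [ 1  0    6  -2  |  -17 ]
  [ 0  1  -15   5  |   46 ]
  [ 0  0    1   0  |   -5 ]
  [ 0  0    0   1  |   -6 ]
R2 -> R2 − 5·R4
  [ 1  0    6  -2  |  -17 ]
  [ 0  1  -15   0  |   76 ]
  [ 0  0    1   0  |   -5 ]
  [ 0  0    0   1  |   -6 ]
R1 -> R1 + 2·R4
  [ 1  0    6  0  |  -29 ]
  [ 0  1  -15  0  |   76 ]
  [ 0  0    1  0  |   -5 ]
  [ 0  0    0  1  |   -6 ]
R2 -> R2 + 15·R3
  [ 1  0  6  0  |  -29 ]
  [ 0  1  0  0  |    1 ]
  [ 0  0  1  0  |   -5 ]
  [ 0  0  0  1  |   -6 ]
R1 -> R1 − 6·R3
  [ 1  0  0  0  |   1 ]
  [ 0  1  0  0  |   1 ]
  [ 0  0  1  0  |  -5 ]
  [ 0  0  0  1  |  -6 ]
Reading off the last column: x = 1, y = 1, z = -5, w = -6.

(1, 1, -5, -6)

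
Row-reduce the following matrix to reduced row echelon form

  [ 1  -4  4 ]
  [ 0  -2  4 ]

[[1, 0, -4], [0, 1, -2]]

r2 → -1/2·r2
  [ 1  -4   4 ]
  [ 0   1  -2 ]
r1 → r1 + 4·r2
  [ 1  0  -4 ]
  [ 0  1  -2 ]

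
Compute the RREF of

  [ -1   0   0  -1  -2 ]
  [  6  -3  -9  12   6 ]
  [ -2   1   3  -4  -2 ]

R1 ← -1·R1
R2 ← R2 − 6·R1
R3 ← R3 + 2·R1
R2 ← -1/3·R2
R3 ← R3 − R2

[[1, 0, 0, 1, 2], [0, 1, 3, -2, 2], [0, 0, 0, 0, 0]]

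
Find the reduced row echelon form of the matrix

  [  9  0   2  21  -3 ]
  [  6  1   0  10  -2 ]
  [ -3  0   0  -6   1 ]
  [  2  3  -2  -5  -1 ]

[[1, 0, 0, 2, 0], [0, 1, 0, -2, 0], [0, 0, 1, 3/2, 0], [0, 0, 0, 0, 1]]

Multiply R1 by 1/9.
  [  1  0  2/9  7/3  -1/3 ]
  [  6  1    0   10    -2 ]
  [ -3  0    0   -6     1 ]
  [  2  3   -2   -5    -1 ]
Subtract 6 times R1 from R2.
  [  1  0   2/9  7/3  -1/3 ]
  [  0  1  -4/3   -4     0 ]
  [ -3  0     0   -6     1 ]
  [  2  3    -2   -5    -1 ]
Add 3 times R1 to R3.
  [ 1  0   2/9  7/3  -1/3 ]
  [ 0  1  -4/3   -4     0 ]
  [ 0  0   2/3    1     0 ]
  [ 2  3    -2   -5    -1 ]
Subtract 2 times R1 from R4.
  [ 1  0    2/9    7/3  -1/3 ]
  [ 0  1   -4/3     -4     0 ]
  [ 0  0    2/3      1     0 ]
  [ 0  3  -22/9  -29/3  -1/3 ]
Subtract 3 times R2 from R4.
  [ 1  0   2/9  7/3  -1/3 ]
  [ 0  1  -4/3   -4     0 ]
  [ 0  0   2/3    1     0 ]
  [ 0  0  14/9  7/3  -1/3 ]
Multiply R3 by 3/2.
  [ 1  0   2/9  7/3  -1/3 ]
  [ 0  1  -4/3   -4     0 ]
  [ 0  0     1  3/2     0 ]
  [ 0  0  14/9  7/3  -1/3 ]
Subtract 14/9 times R3 from R4.
  [ 1  0   2/9  7/3  -1/3 ]
  [ 0  1  -4/3   -4     0 ]
  [ 0  0     1  3/2     0 ]
  [ 0  0     0    0  -1/3 ]
Multiply R4 by -3.
  [ 1  0   2/9  7/3  -1/3 ]
  [ 0  1  -4/3   -4     0 ]
  [ 0  0     1  3/2     0 ]
  [ 0  0     0    0     1 ]
Add 1/3 times R4 to R1.
  [ 1  0   2/9  7/3  0 ]
  [ 0  1  -4/3   -4  0 ]
  [ 0  0     1  3/2  0 ]
  [ 0  0     0    0  1 ]
Add 4/3 times R3 to R2.
  [ 1  0  2/9  7/3  0 ]
  [ 0  1    0   -2  0 ]
  [ 0  0    1  3/2  0 ]
  [ 0  0    0    0  1 ]
Subtract 2/9 times R3 from R1.
  [ 1  0  0    2  0 ]
  [ 0  1  0   -2  0 ]
  [ 0  0  1  3/2  0 ]
  [ 0  0  0    0  1 ]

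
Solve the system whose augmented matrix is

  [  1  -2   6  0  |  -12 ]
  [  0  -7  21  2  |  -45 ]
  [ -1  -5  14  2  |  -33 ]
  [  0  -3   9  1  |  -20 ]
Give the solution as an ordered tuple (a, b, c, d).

Add r1 to r3.
Multiply r2 by -1/7.
Add 7 times r2 to r3.
Add 3 times r2 to r4.
Multiply r3 by -1.
Multiply r4 by 7.
Add 2/7 times r4 to r2.
Add 3 times r3 to r2.
Subtract 6 times r3 from r1.
Add 2 times r2 to r1.
Reading off the last column: a = -2, b = 5, c = 0, d = -5.

(-2, 5, 0, -5)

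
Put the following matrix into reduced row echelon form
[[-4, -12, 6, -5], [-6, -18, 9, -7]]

[[1, 3, -3/2, 0], [0, 0, 0, 1]]

r1 → -1/4·r1
  [  1    3  -3/2  5/4 ]
  [ -6  -18     9   -7 ]
r2 → r2 + 6·r1
  [ 1  3  -3/2  5/4 ]
  [ 0  0     0  1/2 ]
r2 → 2·r2
  [ 1  3  -3/2  5/4 ]
  [ 0  0     0    1 ]
r1 → r1 − 5/4·r2
  [ 1  3  -3/2  0 ]
  [ 0  0     0  1 ]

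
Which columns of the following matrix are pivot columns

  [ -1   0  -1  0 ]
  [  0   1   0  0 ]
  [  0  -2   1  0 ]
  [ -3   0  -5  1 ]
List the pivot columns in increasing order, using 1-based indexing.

Multiply ρ1 by -1.
  [  1   0   1  0 ]
  [  0   1   0  0 ]
  [  0  -2   1  0 ]
  [ -3   0  -5  1 ]
Add 3 times ρ1 to ρ4.
  [ 1   0   1  0 ]
  [ 0   1   0  0 ]
  [ 0  -2   1  0 ]
  [ 0   0  -2  1 ]
Add 2 times ρ2 to ρ3.
  [ 1  0   1  0 ]
  [ 0  1   0  0 ]
  [ 0  0   1  0 ]
  [ 0  0  -2  1 ]
Add 2 times ρ3 to ρ4.
  [ 1  0  1  0 ]
  [ 0  1  0  0 ]
  [ 0  0  1  0 ]
  [ 0  0  0  1 ]
Subtract ρ3 from ρ1.
  [ 1  0  0  0 ]
  [ 0  1  0  0 ]
  [ 0  0  1  0 ]
  [ 0  0  0  1 ]
Pivot columns are the columns containing a leading 1.

1, 2, 3, 4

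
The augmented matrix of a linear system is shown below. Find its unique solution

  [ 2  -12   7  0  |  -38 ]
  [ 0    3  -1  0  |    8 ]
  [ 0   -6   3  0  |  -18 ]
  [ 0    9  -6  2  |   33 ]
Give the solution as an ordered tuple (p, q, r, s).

(0, 2, -2, 3/2)

r1 ← 1/2·r1
  [ 1  -6  7/2  0  |  -19 ]
  [ 0   3   -1  0  |    8 ]
  [ 0  -6    3  0  |  -18 ]
  [ 0   9   -6  2  |   33 ]
r2 ← 1/3·r2
  [ 1  -6   7/2  0  |  -19 ]
  [ 0   1  -1/3  0  |  8/3 ]
  [ 0  -6     3  0  |  -18 ]
  [ 0   9    -6  2  |   33 ]
r3 ← r3 + 6·r2
  [ 1  -6   7/2  0  |  -19 ]
  [ 0   1  -1/3  0  |  8/3 ]
  [ 0   0     1  0  |   -2 ]
  [ 0   9    -6  2  |   33 ]
r4 ← r4 − 9·r2
  [ 1  -6   7/2  0  |  -19 ]
  [ 0   1  -1/3  0  |  8/3 ]
  [ 0   0     1  0  |   -2 ]
  [ 0   0    -3  2  |    9 ]
r4 ← r4 + 3·r3
  [ 1  -6   7/2  0  |  -19 ]
  [ 0   1  -1/3  0  |  8/3 ]
  [ 0   0     1  0  |   -2 ]
  [ 0   0     0  2  |    3 ]
r4 ← 1/2·r4
  [ 1  -6   7/2  0  |  -19 ]
  [ 0   1  -1/3  0  |  8/3 ]
  [ 0   0     1  0  |   -2 ]
  [ 0   0     0  1  |  3/2 ]
r2 ← r2 + 1/3·r3
  [ 1  -6  7/2  0  |  -19 ]
  [ 0   1    0  0  |    2 ]
  [ 0   0    1  0  |   -2 ]
  [ 0   0    0  1  |  3/2 ]
r1 ← r1 − 7/2·r3
  [ 1  -6  0  0  |  -12 ]
  [ 0   1  0  0  |    2 ]
  [ 0   0  1  0  |   -2 ]
  [ 0   0  0  1  |  3/2 ]
r1 ← r1 + 6·r2
  [ 1  0  0  0  |    0 ]
  [ 0  1  0  0  |    2 ]
  [ 0  0  1  0  |   -2 ]
  [ 0  0  0  1  |  3/2 ]
Reading off the last column: p = 0, q = 2, r = -2, s = 3/2.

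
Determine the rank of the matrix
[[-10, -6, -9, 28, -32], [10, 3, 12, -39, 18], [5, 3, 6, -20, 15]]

ρ1 -> -1/10·ρ1
  [  1  3/5  9/10  -14/5  16/5 ]
  [ 10    3    12    -39    18 ]
  [  5    3     6    -20    15 ]
ρ2 -> ρ2 − 10·ρ1
  [ 1  3/5  9/10  -14/5  16/5 ]
  [ 0   -3     3    -11   -14 ]
  [ 5    3     6    -20    15 ]
ρ3 -> ρ3 − 5·ρ1
  [ 1  3/5  9/10  -14/5  16/5 ]
  [ 0   -3     3    -11   -14 ]
  [ 0    0   3/2     -6    -1 ]
ρ2 -> -1/3·ρ2
  [ 1  3/5  9/10  -14/5  16/5 ]
  [ 0    1    -1   11/3  14/3 ]
  [ 0    0   3/2     -6    -1 ]
ρ3 -> 2/3·ρ3
  [ 1  3/5  9/10  -14/5  16/5 ]
  [ 0    1    -1   11/3  14/3 ]
  [ 0    0     1     -4  -2/3 ]
ρ2 -> ρ2 + ρ3
  [ 1  3/5  9/10  -14/5  16/5 ]
  [ 0    1     0   -1/3     4 ]
  [ 0    0     1     -4  -2/3 ]
ρ1 -> ρ1 − 9/10·ρ3
  [ 1  3/5  0   4/5  19/5 ]
  [ 0    1  0  -1/3     4 ]
  [ 0    0  1    -4  -2/3 ]
ρ1 -> ρ1 − 3/5·ρ2
  [ 1  0  0     1   7/5 ]
  [ 0  1  0  -1/3     4 ]
  [ 0  0  1    -4  -2/3 ]
The reduced form has 3 nonzero rows.

rank = 3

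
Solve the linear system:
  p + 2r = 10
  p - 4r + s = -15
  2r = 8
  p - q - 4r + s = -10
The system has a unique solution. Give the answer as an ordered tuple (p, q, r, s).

(2, -5, 4, -1)

Form the augmented matrix and row-reduce:
  [ 1   0   2  0  |   10 ]
  [ 1   0  -4  1  |  -15 ]
  [ 0   0   2  0  |    8 ]
  [ 1  -1  -4  1  |  -10 ]
Subtract R1 from R2.
  [ 1   0   2  0  |   10 ]
  [ 0   0  -6  1  |  -25 ]
  [ 0   0   2  0  |    8 ]
  [ 1  -1  -4  1  |  -10 ]
Subtract R1 from R4.
  [ 1   0   2  0  |   10 ]
  [ 0   0  -6  1  |  -25 ]
  [ 0   0   2  0  |    8 ]
  [ 0  -1  -6  1  |  -20 ]
Swap R2 and R4.
  [ 1   0   2  0  |   10 ]
  [ 0  -1  -6  1  |  -20 ]
  [ 0   0   2  0  |    8 ]
  [ 0   0  -6  1  |  -25 ]
Multiply R2 by -1.
  [ 1  0   2   0  |   10 ]
  [ 0  1   6  -1  |   20 ]
  [ 0  0   2   0  |    8 ]
  [ 0  0  -6   1  |  -25 ]
Multiply R3 by 1/2.
  [ 1  0   2   0  |   10 ]
  [ 0  1   6  -1  |   20 ]
  [ 0  0   1   0  |    4 ]
  [ 0  0  -6   1  |  -25 ]
Add 6 times R3 to R4.
  [ 1  0  2   0  |  10 ]
  [ 0  1  6  -1  |  20 ]
  [ 0  0  1   0  |   4 ]
  [ 0  0  0   1  |  -1 ]
Add R4 to R2.
  [ 1  0  2  0  |  10 ]
  [ 0  1  6  0  |  19 ]
  [ 0  0  1  0  |   4 ]
  [ 0  0  0  1  |  -1 ]
Subtract 6 times R3 from R2.
  [ 1  0  2  0  |  10 ]
  [ 0  1  0  0  |  -5 ]
  [ 0  0  1  0  |   4 ]
  [ 0  0  0  1  |  -1 ]
Subtract 2 times R3 from R1.
  [ 1  0  0  0  |   2 ]
  [ 0  1  0  0  |  -5 ]
  [ 0  0  1  0  |   4 ]
  [ 0  0  0  1  |  -1 ]
Reading off the last column: p = 2, q = -5, r = 4, s = -1.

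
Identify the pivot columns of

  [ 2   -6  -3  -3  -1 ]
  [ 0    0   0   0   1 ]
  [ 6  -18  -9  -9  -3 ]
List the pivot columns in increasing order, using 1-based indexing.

R1 → 1/2·R1
R3 → R3 − 6·R1
R1 → R1 + 1/2·R2
Pivot columns are the columns containing a leading 1.

1, 5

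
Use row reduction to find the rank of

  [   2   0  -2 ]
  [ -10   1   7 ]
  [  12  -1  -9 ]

rank = 2

R1 ← 1/2·R1
  [   1   0  -1 ]
  [ -10   1   7 ]
  [  12  -1  -9 ]
R2 ← R2 + 10·R1
  [  1   0  -1 ]
  [  0   1  -3 ]
  [ 12  -1  -9 ]
R3 ← R3 − 12·R1
  [ 1   0  -1 ]
  [ 0   1  -3 ]
  [ 0  -1   3 ]
R3 ← R3 + R2
  [ 1  0  -1 ]
  [ 0  1  -3 ]
  [ 0  0   0 ]
The reduced form has 2 nonzero rows.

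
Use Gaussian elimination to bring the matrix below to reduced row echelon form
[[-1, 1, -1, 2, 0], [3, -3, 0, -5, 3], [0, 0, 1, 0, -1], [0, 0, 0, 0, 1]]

ρ1 -> -1·ρ1
ρ2 -> ρ2 − 3·ρ1
ρ2 -> -1/3·ρ2
ρ3 -> ρ3 − ρ2
ρ3 -> 3·ρ3
ρ2 -> ρ2 + ρ4
ρ2 -> ρ2 + 1/3·ρ3
ρ1 -> ρ1 + 2·ρ3
ρ1 -> ρ1 − ρ2

[[1, -1, 0, 0, 0], [0, 0, 1, 0, 0], [0, 0, 0, 1, 0], [0, 0, 0, 0, 1]]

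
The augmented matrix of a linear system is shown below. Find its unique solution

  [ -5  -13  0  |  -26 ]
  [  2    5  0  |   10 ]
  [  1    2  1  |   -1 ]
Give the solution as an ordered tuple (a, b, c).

R1 := -1/5·R1
  [ 1  13/5  0  |  26/5 ]
  [ 2     5  0  |    10 ]
  [ 1     2  1  |    -1 ]
R2 := R2 − 2·R1
  [ 1  13/5  0  |  26/5 ]
  [ 0  -1/5  0  |  -2/5 ]
  [ 1     2  1  |    -1 ]
R3 := R3 − R1
  [ 1  13/5  0  |   26/5 ]
  [ 0  -1/5  0  |   -2/5 ]
  [ 0  -3/5  1  |  -31/5 ]
R2 := -5·R2
  [ 1  13/5  0  |   26/5 ]
  [ 0     1  0  |      2 ]
  [ 0  -3/5  1  |  -31/5 ]
R3 := R3 + 3/5·R2
  [ 1  13/5  0  |  26/5 ]
  [ 0     1  0  |     2 ]
  [ 0     0  1  |    -5 ]
R1 := R1 − 13/5·R2
  [ 1  0  0  |   0 ]
  [ 0  1  0  |   2 ]
  [ 0  0  1  |  -5 ]
Reading off the last column: a = 0, b = 2, c = -5.

(0, 2, -5)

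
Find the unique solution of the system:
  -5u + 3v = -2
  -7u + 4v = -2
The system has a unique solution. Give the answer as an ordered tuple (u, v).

(-2, -4)

Form the augmented matrix and row-reduce:
  [ -5  3  |  -2 ]
  [ -7  4  |  -2 ]
Multiply r1 by -1/5.
  [  1  -3/5  |  2/5 ]
  [ -7     4  |   -2 ]
Add 7 times r1 to r2.
  [ 1  -3/5  |  2/5 ]
  [ 0  -1/5  |  4/5 ]
Multiply r2 by -5.
  [ 1  -3/5  |  2/5 ]
  [ 0     1  |   -4 ]
Add 3/5 times r2 to r1.
  [ 1  0  |  -2 ]
  [ 0  1  |  -4 ]
Reading off the last column: u = -2, v = -4.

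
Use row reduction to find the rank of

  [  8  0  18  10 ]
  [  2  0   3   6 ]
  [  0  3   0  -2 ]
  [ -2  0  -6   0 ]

R1 ← 1/8·R1
  [  1  0  9/4  5/4 ]
  [  2  0    3    6 ]
  [  0  3    0   -2 ]
  [ -2  0   -6    0 ]
R2 ← R2 − 2·R1
  [  1  0   9/4  5/4 ]
  [  0  0  -3/2  7/2 ]
  [  0  3     0   -2 ]
  [ -2  0    -6    0 ]
R4 ← R4 + 2·R1
  [ 1  0   9/4  5/4 ]
  [ 0  0  -3/2  7/2 ]
  [ 0  3     0   -2 ]
  [ 0  0  -3/2  5/2 ]
R2 <=> R3
  [ 1  0   9/4  5/4 ]
  [ 0  3     0   -2 ]
  [ 0  0  -3/2  7/2 ]
  [ 0  0  -3/2  5/2 ]
R2 ← 1/3·R2
  [ 1  0   9/4   5/4 ]
  [ 0  1     0  -2/3 ]
  [ 0  0  -3/2   7/2 ]
  [ 0  0  -3/2   5/2 ]
R3 ← -2/3·R3
  [ 1  0   9/4   5/4 ]
  [ 0  1     0  -2/3 ]
  [ 0  0     1  -7/3 ]
  [ 0  0  -3/2   5/2 ]
R4 ← R4 + 3/2·R3
  [ 1  0  9/4   5/4 ]
  [ 0  1    0  -2/3 ]
  [ 0  0    1  -7/3 ]
  [ 0  0    0    -1 ]
R4 ← -1·R4
  [ 1  0  9/4   5/4 ]
  [ 0  1    0  -2/3 ]
  [ 0  0    1  -7/3 ]
  [ 0  0    0     1 ]
R3 ← R3 + 7/3·R4
  [ 1  0  9/4   5/4 ]
  [ 0  1    0  -2/3 ]
  [ 0  0    1     0 ]
  [ 0  0    0     1 ]
R2 ← R2 + 2/3·R4
  [ 1  0  9/4  5/4 ]
  [ 0  1    0    0 ]
  [ 0  0    1    0 ]
  [ 0  0    0    1 ]
R1 ← R1 − 5/4·R4
  [ 1  0  9/4  0 ]
  [ 0  1    0  0 ]
  [ 0  0    1  0 ]
  [ 0  0    0  1 ]
R1 ← R1 − 9/4·R3
  [ 1  0  0  0 ]
  [ 0  1  0  0 ]
  [ 0  0  1  0 ]
  [ 0  0  0  1 ]
The reduced form has 4 nonzero rows.

rank = 4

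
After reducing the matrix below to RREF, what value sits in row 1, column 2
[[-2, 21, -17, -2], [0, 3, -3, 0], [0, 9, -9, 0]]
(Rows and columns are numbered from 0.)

-1

r1 ← -1/2·r1
  [ 1  -21/2  17/2  1 ]
  [ 0      3    -3  0 ]
  [ 0      9    -9  0 ]
r2 ← 1/3·r2
  [ 1  -21/2  17/2  1 ]
  [ 0      1    -1  0 ]
  [ 0      9    -9  0 ]
r3 ← r3 − 9·r2
  [ 1  -21/2  17/2  1 ]
  [ 0      1    -1  0 ]
  [ 0      0     0  0 ]
r1 ← r1 + 21/2·r2
  [ 1  0  -2  1 ]
  [ 0  1  -1  0 ]
  [ 0  0   0  0 ]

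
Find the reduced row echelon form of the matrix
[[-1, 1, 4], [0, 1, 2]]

r1 -> -1·r1
  [ 1  -1  -4 ]
  [ 0   1   2 ]
r1 -> r1 + r2
  [ 1  0  -2 ]
  [ 0  1   2 ]

[[1, 0, -2], [0, 1, 2]]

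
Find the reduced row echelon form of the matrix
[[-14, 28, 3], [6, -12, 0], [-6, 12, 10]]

r1 -> -1/14·r1
  [  1   -2  -3/14 ]
  [  6  -12      0 ]
  [ -6   12     10 ]
r2 -> r2 − 6·r1
  [  1  -2  -3/14 ]
  [  0   0    9/7 ]
  [ -6  12     10 ]
r3 -> r3 + 6·r1
  [ 1  -2  -3/14 ]
  [ 0   0    9/7 ]
  [ 0   0   61/7 ]
r2 -> 7/9·r2
  [ 1  -2  -3/14 ]
  [ 0   0      1 ]
  [ 0   0   61/7 ]
r3 -> r3 − 61/7·r2
  [ 1  -2  -3/14 ]
  [ 0   0      1 ]
  [ 0   0      0 ]
r1 -> r1 + 3/14·r2
  [ 1  -2  0 ]
  [ 0   0  1 ]
  [ 0   0  0 ]

[[1, -2, 0], [0, 0, 1], [0, 0, 0]]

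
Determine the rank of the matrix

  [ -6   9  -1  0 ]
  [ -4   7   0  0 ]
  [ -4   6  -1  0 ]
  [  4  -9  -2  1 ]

R1 ← -1/6·R1
  [  1  -3/2  1/6  0 ]
  [ -4     7    0  0 ]
  [ -4     6   -1  0 ]
  [  4    -9   -2  1 ]
R2 ← R2 + 4·R1
  [  1  -3/2  1/6  0 ]
  [  0     1  2/3  0 ]
  [ -4     6   -1  0 ]
  [  4    -9   -2  1 ]
R3 ← R3 + 4·R1
  [ 1  -3/2   1/6  0 ]
  [ 0     1   2/3  0 ]
  [ 0     0  -1/3  0 ]
  [ 4    -9    -2  1 ]
R4 ← R4 − 4·R1
  [ 1  -3/2   1/6  0 ]
  [ 0     1   2/3  0 ]
  [ 0     0  -1/3  0 ]
  [ 0    -3  -8/3  1 ]
R4 ← R4 + 3·R2
  [ 1  -3/2   1/6  0 ]
  [ 0     1   2/3  0 ]
  [ 0     0  -1/3  0 ]
  [ 0     0  -2/3  1 ]
R3 ← -3·R3
  [ 1  -3/2   1/6  0 ]
  [ 0     1   2/3  0 ]
  [ 0     0     1  0 ]
  [ 0     0  -2/3  1 ]
R4 ← R4 + 2/3·R3
  [ 1  -3/2  1/6  0 ]
  [ 0     1  2/3  0 ]
  [ 0     0    1  0 ]
  [ 0     0    0  1 ]
R2 ← R2 − 2/3·R3
  [ 1  -3/2  1/6  0 ]
  [ 0     1    0  0 ]
  [ 0     0    1  0 ]
  [ 0     0    0  1 ]
R1 ← R1 − 1/6·R3
  [ 1  -3/2  0  0 ]
  [ 0     1  0  0 ]
  [ 0     0  1  0 ]
  [ 0     0  0  1 ]
R1 ← R1 + 3/2·R2
  [ 1  0  0  0 ]
  [ 0  1  0  0 ]
  [ 0  0  1  0 ]
  [ 0  0  0  1 ]
The reduced form has 4 nonzero rows.

rank = 4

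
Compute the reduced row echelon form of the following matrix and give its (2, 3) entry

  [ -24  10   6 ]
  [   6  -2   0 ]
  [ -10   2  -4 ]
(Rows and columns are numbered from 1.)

ρ1 := -1/24·ρ1
  [   1  -5/12  -1/4 ]
  [   6     -2     0 ]
  [ -10      2    -4 ]
ρ2 := ρ2 − 6·ρ1
  [   1  -5/12  -1/4 ]
  [   0    1/2   3/2 ]
  [ -10      2    -4 ]
ρ3 := ρ3 + 10·ρ1
  [ 1  -5/12   -1/4 ]
  [ 0    1/2    3/2 ]
  [ 0  -13/6  -13/2 ]
ρ2 := 2·ρ2
  [ 1  -5/12   -1/4 ]
  [ 0      1      3 ]
  [ 0  -13/6  -13/2 ]
ρ3 := ρ3 + 13/6·ρ2
  [ 1  -5/12  -1/4 ]
  [ 0      1     3 ]
  [ 0      0     0 ]
ρ1 := ρ1 + 5/12·ρ2
  [ 1  0  1 ]
  [ 0  1  3 ]
  [ 0  0  0 ]

3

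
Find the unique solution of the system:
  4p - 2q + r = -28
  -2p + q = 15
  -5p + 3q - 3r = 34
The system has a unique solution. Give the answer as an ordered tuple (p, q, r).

Form the augmented matrix and row-reduce:
  [  4  -2   1  |  -28 ]
  [ -2   1   0  |   15 ]
  [ -5   3  -3  |   34 ]
R1 ← 1/4·R1
  [  1  -1/2  1/4  |  -7 ]
  [ -2     1    0  |  15 ]
  [ -5     3   -3  |  34 ]
R2 ← R2 + 2·R1
  [  1  -1/2  1/4  |  -7 ]
  [  0     0  1/2  |   1 ]
  [ -5     3   -3  |  34 ]
R3 ← R3 + 5·R1
  [ 1  -1/2   1/4  |  -7 ]
  [ 0     0   1/2  |   1 ]
  [ 0   1/2  -7/4  |  -1 ]
R2 ↔ R3
  [ 1  -1/2   1/4  |  -7 ]
  [ 0   1/2  -7/4  |  -1 ]
  [ 0     0   1/2  |   1 ]
R2 ← 2·R2
  [ 1  -1/2   1/4  |  -7 ]
  [ 0     1  -7/2  |  -2 ]
  [ 0     0   1/2  |   1 ]
R3 ← 2·R3
  [ 1  -1/2   1/4  |  -7 ]
  [ 0     1  -7/2  |  -2 ]
  [ 0     0     1  |   2 ]
R2 ← R2 + 7/2·R3
  [ 1  -1/2  1/4  |  -7 ]
  [ 0     1    0  |   5 ]
  [ 0     0    1  |   2 ]
R1 ← R1 − 1/4·R3
  [ 1  -1/2  0  |  -15/2 ]
  [ 0     1  0  |      5 ]
  [ 0     0  1  |      2 ]
R1 ← R1 + 1/2·R2
  [ 1  0  0  |  -5 ]
  [ 0  1  0  |   5 ]
  [ 0  0  1  |   2 ]
Reading off the last column: p = -5, q = 5, r = 2.

(-5, 5, 2)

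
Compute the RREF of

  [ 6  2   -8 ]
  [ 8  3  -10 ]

[[1, 0, -2], [0, 1, 2]]

r1 → 1/6·r1
  [ 1  1/3  -4/3 ]
  [ 8    3   -10 ]
r2 → r2 − 8·r1
  [ 1  1/3  -4/3 ]
  [ 0  1/3   2/3 ]
r2 → 3·r2
  [ 1  1/3  -4/3 ]
  [ 0    1     2 ]
r1 → r1 − 1/3·r2
  [ 1  0  -2 ]
  [ 0  1   2 ]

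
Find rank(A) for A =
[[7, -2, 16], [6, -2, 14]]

R1 → 1/7·R1
  [ 1  -2/7  16/7 ]
  [ 6    -2    14 ]
R2 → R2 − 6·R1
  [ 1  -2/7  16/7 ]
  [ 0  -2/7   2/7 ]
R2 → -7/2·R2
  [ 1  -2/7  16/7 ]
  [ 0     1    -1 ]
R1 → R1 + 2/7·R2
  [ 1  0   2 ]
  [ 0  1  -1 ]
The reduced form has 2 nonzero rows.

rank = 2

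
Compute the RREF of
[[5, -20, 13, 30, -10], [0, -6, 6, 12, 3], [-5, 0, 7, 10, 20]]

[[1, 0, -7/5, -2, -4], [0, 1, -1, -2, -1/2], [0, 0, 0, 0, 0]]

Multiply ρ1 by 1/5.
Add 5 times ρ1 to ρ3.
Multiply ρ2 by -1/6.
Add 20 times ρ2 to ρ3.
Add 4 times ρ2 to ρ1.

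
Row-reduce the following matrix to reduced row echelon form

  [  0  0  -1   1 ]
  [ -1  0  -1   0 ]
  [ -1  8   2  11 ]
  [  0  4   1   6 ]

[[1, 0, 0, 1], [0, 1, 0, 7/4], [0, 0, 1, -1], [0, 0, 0, 0]]

Swap ρ1 and ρ2.
Multiply ρ1 by -1.
Add ρ1 to ρ3.
Swap ρ2 and ρ3.
Multiply ρ2 by 1/8.
Subtract 4 times ρ2 from ρ4.
Multiply ρ3 by -1.
Add 1/2 times ρ3 to ρ4.
Subtract 3/8 times ρ3 from ρ2.
Subtract ρ3 from ρ1.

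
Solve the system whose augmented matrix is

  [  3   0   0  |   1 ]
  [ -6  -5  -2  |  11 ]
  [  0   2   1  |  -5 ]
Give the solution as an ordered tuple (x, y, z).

(1/3, -3, 1)

ρ1 := 1/3·ρ1
  [  1   0   0  |  1/3 ]
  [ -6  -5  -2  |   11 ]
  [  0   2   1  |   -5 ]
ρ2 := ρ2 + 6·ρ1
  [ 1   0   0  |  1/3 ]
  [ 0  -5  -2  |   13 ]
  [ 0   2   1  |   -5 ]
ρ2 := -1/5·ρ2
  [ 1  0    0  |    1/3 ]
  [ 0  1  2/5  |  -13/5 ]
  [ 0  2    1  |     -5 ]
ρ3 := ρ3 − 2·ρ2
  [ 1  0    0  |    1/3 ]
  [ 0  1  2/5  |  -13/5 ]
  [ 0  0  1/5  |    1/5 ]
ρ3 := 5·ρ3
  [ 1  0    0  |    1/3 ]
  [ 0  1  2/5  |  -13/5 ]
  [ 0  0    1  |      1 ]
ρ2 := ρ2 − 2/5·ρ3
  [ 1  0  0  |  1/3 ]
  [ 0  1  0  |   -3 ]
  [ 0  0  1  |    1 ]
Reading off the last column: x = 1/3, y = -3, z = 1.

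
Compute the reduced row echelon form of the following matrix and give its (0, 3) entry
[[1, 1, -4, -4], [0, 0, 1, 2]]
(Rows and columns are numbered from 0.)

ρ1 := ρ1 + 4·ρ2
  [ 1  1  0  4 ]
  [ 0  0  1  2 ]

4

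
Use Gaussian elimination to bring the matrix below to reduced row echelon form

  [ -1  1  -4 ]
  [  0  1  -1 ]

r1 := -1·r1
  [ 1  -1   4 ]
  [ 0   1  -1 ]
r1 := r1 + r2
  [ 1  0   3 ]
  [ 0  1  -1 ]

[[1, 0, 3], [0, 1, -1]]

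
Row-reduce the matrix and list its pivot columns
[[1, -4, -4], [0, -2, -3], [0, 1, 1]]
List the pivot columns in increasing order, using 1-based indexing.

1, 2, 3

ρ2 := -1/2·ρ2
  [ 1  -4   -4 ]
  [ 0   1  3/2 ]
  [ 0   1    1 ]
ρ3 := ρ3 − ρ2
  [ 1  -4    -4 ]
  [ 0   1   3/2 ]
  [ 0   0  -1/2 ]
ρ3 := -2·ρ3
  [ 1  -4   -4 ]
  [ 0   1  3/2 ]
  [ 0   0    1 ]
ρ2 := ρ2 − 3/2·ρ3
  [ 1  -4  -4 ]
  [ 0   1   0 ]
  [ 0   0   1 ]
ρ1 := ρ1 + 4·ρ3
  [ 1  -4  0 ]
  [ 0   1  0 ]
  [ 0   0  1 ]
ρ1 := ρ1 + 4·ρ2
  [ 1  0  0 ]
  [ 0  1  0 ]
  [ 0  0  1 ]
Pivot columns are the columns containing a leading 1.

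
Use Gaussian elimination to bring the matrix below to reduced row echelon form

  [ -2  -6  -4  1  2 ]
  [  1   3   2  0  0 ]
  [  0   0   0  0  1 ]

[[1, 3, 2, 0, 0], [0, 0, 0, 1, 0], [0, 0, 0, 0, 1]]

Multiply r1 by -1/2.
  [ 1  3  2  -1/2  -1 ]
  [ 1  3  2     0   0 ]
  [ 0  0  0     0   1 ]
Subtract r1 from r2.
  [ 1  3  2  -1/2  -1 ]
  [ 0  0  0   1/2   1 ]
  [ 0  0  0     0   1 ]
Multiply r2 by 2.
  [ 1  3  2  -1/2  -1 ]
  [ 0  0  0     1   2 ]
  [ 0  0  0     0   1 ]
Subtract 2 times r3 from r2.
  [ 1  3  2  -1/2  -1 ]
  [ 0  0  0     1   0 ]
  [ 0  0  0     0   1 ]
Add r3 to r1.
  [ 1  3  2  -1/2  0 ]
  [ 0  0  0     1  0 ]
  [ 0  0  0     0  1 ]
Add 1/2 times r2 to r1.
  [ 1  3  2  0  0 ]
  [ 0  0  0  1  0 ]
  [ 0  0  0  0  1 ]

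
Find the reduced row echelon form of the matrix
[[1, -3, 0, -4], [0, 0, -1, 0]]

[[1, -3, 0, -4], [0, 0, 1, 0]]

R2 → -1·R2
  [ 1  -3  0  -4 ]
  [ 0   0  1   0 ]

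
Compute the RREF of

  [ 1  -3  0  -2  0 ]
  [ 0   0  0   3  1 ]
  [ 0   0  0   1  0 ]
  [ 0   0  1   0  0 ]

[[1, -3, 0, 0, 0], [0, 0, 1, 0, 0], [0, 0, 0, 1, 0], [0, 0, 0, 0, 1]]

R2 ↔ R4
  [ 1  -3  0  -2  0 ]
  [ 0   0  1   0  0 ]
  [ 0   0  0   1  0 ]
  [ 0   0  0   3  1 ]
R4 -> R4 − 3·R3
  [ 1  -3  0  -2  0 ]
  [ 0   0  1   0  0 ]
  [ 0   0  0   1  0 ]
  [ 0   0  0   0  1 ]
R1 -> R1 + 2·R3
  [ 1  -3  0  0  0 ]
  [ 0   0  1  0  0 ]
  [ 0   0  0  1  0 ]
  [ 0   0  0  0  1 ]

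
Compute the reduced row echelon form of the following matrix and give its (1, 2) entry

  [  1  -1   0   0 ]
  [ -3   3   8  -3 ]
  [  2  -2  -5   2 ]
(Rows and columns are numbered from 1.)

R2 → R2 + 3·R1
  [ 1  -1   0   0 ]
  [ 0   0   8  -3 ]
  [ 2  -2  -5   2 ]
R3 → R3 − 2·R1
  [ 1  -1   0   0 ]
  [ 0   0   8  -3 ]
  [ 0   0  -5   2 ]
R2 → 1/8·R2
  [ 1  -1   0     0 ]
  [ 0   0   1  -3/8 ]
  [ 0   0  -5     2 ]
R3 → R3 + 5·R2
  [ 1  -1  0     0 ]
  [ 0   0  1  -3/8 ]
  [ 0   0  0   1/8 ]
R3 → 8·R3
  [ 1  -1  0     0 ]
  [ 0   0  1  -3/8 ]
  [ 0   0  0     1 ]
R2 → R2 + 3/8·R3
  [ 1  -1  0  0 ]
  [ 0   0  1  0 ]
  [ 0   0  0  1 ]

-1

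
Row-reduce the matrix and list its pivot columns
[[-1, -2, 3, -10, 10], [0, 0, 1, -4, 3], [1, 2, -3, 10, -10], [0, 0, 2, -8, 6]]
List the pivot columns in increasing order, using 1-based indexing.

Multiply r1 by -1.
  [ 1  2  -3  10  -10 ]
  [ 0  0   1  -4    3 ]
  [ 1  2  -3  10  -10 ]
  [ 0  0   2  -8    6 ]
Subtract r1 from r3.
  [ 1  2  -3  10  -10 ]
  [ 0  0   1  -4    3 ]
  [ 0  0   0   0    0 ]
  [ 0  0   2  -8    6 ]
Subtract 2 times r2 from r4.
  [ 1  2  -3  10  -10 ]
  [ 0  0   1  -4    3 ]
  [ 0  0   0   0    0 ]
  [ 0  0   0   0    0 ]
Add 3 times r2 to r1.
  [ 1  2  0  -2  -1 ]
  [ 0  0  1  -4   3 ]
  [ 0  0  0   0   0 ]
  [ 0  0  0   0   0 ]
Pivot columns are the columns containing a leading 1.

1, 3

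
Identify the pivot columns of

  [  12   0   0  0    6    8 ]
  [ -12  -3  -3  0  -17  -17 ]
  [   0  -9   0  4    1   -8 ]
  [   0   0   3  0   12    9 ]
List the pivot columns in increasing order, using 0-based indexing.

0, 1, 2, 3

R1 → 1/12·R1
  [   1   0   0  0  1/2  2/3 ]
  [ -12  -3  -3  0  -17  -17 ]
  [   0  -9   0  4    1   -8 ]
  [   0   0   3  0   12    9 ]
R2 → R2 + 12·R1
  [ 1   0   0  0  1/2  2/3 ]
  [ 0  -3  -3  0  -11   -9 ]
  [ 0  -9   0  4    1   -8 ]
  [ 0   0   3  0   12    9 ]
R2 → -1/3·R2
  [ 1   0  0  0   1/2  2/3 ]
  [ 0   1  1  0  11/3    3 ]
  [ 0  -9  0  4     1   -8 ]
  [ 0   0  3  0    12    9 ]
R3 → R3 + 9·R2
  [ 1  0  0  0   1/2  2/3 ]
  [ 0  1  1  0  11/3    3 ]
  [ 0  0  9  4    34   19 ]
  [ 0  0  3  0    12    9 ]
R3 → 1/9·R3
  [ 1  0  0    0   1/2   2/3 ]
  [ 0  1  1    0  11/3     3 ]
  [ 0  0  1  4/9  34/9  19/9 ]
  [ 0  0  3    0    12     9 ]
R4 → R4 − 3·R3
  [ 1  0  0     0   1/2   2/3 ]
  [ 0  1  1     0  11/3     3 ]
  [ 0  0  1   4/9  34/9  19/9 ]
  [ 0  0  0  -4/3   2/3   8/3 ]
R4 → -3/4·R4
  [ 1  0  0    0   1/2   2/3 ]
  [ 0  1  1    0  11/3     3 ]
  [ 0  0  1  4/9  34/9  19/9 ]
  [ 0  0  0    1  -1/2    -2 ]
R3 → R3 − 4/9·R4
  [ 1  0  0  0   1/2  2/3 ]
  [ 0  1  1  0  11/3    3 ]
  [ 0  0  1  0     4    3 ]
  [ 0  0  0  1  -1/2   -2 ]
R2 → R2 − R3
  [ 1  0  0  0   1/2  2/3 ]
  [ 0  1  0  0  -1/3    0 ]
  [ 0  0  1  0     4    3 ]
  [ 0  0  0  1  -1/2   -2 ]
Pivot columns are the columns containing a leading 1.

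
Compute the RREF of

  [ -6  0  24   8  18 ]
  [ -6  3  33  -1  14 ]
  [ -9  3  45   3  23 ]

R1 ← -1/6·R1
  [  1  0  -4  -4/3  -3 ]
  [ -6  3  33    -1  14 ]
  [ -9  3  45     3  23 ]
R2 ← R2 + 6·R1
  [  1  0  -4  -4/3  -3 ]
  [  0  3   9    -9  -4 ]
  [ -9  3  45     3  23 ]
R3 ← R3 + 9·R1
  [ 1  0  -4  -4/3  -3 ]
  [ 0  3   9    -9  -4 ]
  [ 0  3   9    -9  -4 ]
R2 ← 1/3·R2
  [ 1  0  -4  -4/3    -3 ]
  [ 0  1   3    -3  -4/3 ]
  [ 0  3   9    -9    -4 ]
R3 ← R3 − 3·R2
  [ 1  0  -4  -4/3    -3 ]
  [ 0  1   3    -3  -4/3 ]
  [ 0  0   0     0     0 ]

[[1, 0, -4, -4/3, -3], [0, 1, 3, -3, -4/3], [0, 0, 0, 0, 0]]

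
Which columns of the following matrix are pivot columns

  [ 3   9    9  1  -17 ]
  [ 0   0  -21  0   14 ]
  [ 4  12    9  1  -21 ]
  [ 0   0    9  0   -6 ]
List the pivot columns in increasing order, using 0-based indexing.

Multiply r1 by 1/3.
  [ 1   3    3  1/3  -17/3 ]
  [ 0   0  -21    0     14 ]
  [ 4  12    9    1    -21 ]
  [ 0   0    9    0     -6 ]
Subtract 4 times r1 from r3.
  [ 1  3    3   1/3  -17/3 ]
  [ 0  0  -21     0     14 ]
  [ 0  0   -3  -1/3    5/3 ]
  [ 0  0    9     0     -6 ]
Multiply r2 by -1/21.
  [ 1  3   3   1/3  -17/3 ]
  [ 0  0   1     0   -2/3 ]
  [ 0  0  -3  -1/3    5/3 ]
  [ 0  0   9     0     -6 ]
Add 3 times r2 to r3.
  [ 1  3  3   1/3  -17/3 ]
  [ 0  0  1     0   -2/3 ]
  [ 0  0  0  -1/3   -1/3 ]
  [ 0  0  9     0     -6 ]
Subtract 9 times r2 from r4.
  [ 1  3  3   1/3  -17/3 ]
  [ 0  0  1     0   -2/3 ]
  [ 0  0  0  -1/3   -1/3 ]
  [ 0  0  0     0      0 ]
Multiply r3 by -3.
  [ 1  3  3  1/3  -17/3 ]
  [ 0  0  1    0   -2/3 ]
  [ 0  0  0    1      1 ]
  [ 0  0  0    0      0 ]
Subtract 1/3 times r3 from r1.
  [ 1  3  3  0    -6 ]
  [ 0  0  1  0  -2/3 ]
  [ 0  0  0  1     1 ]
  [ 0  0  0  0     0 ]
Subtract 3 times r2 from r1.
  [ 1  3  0  0    -4 ]
  [ 0  0  1  0  -2/3 ]
  [ 0  0  0  1     1 ]
  [ 0  0  0  0     0 ]
Pivot columns are the columns containing a leading 1.

0, 2, 3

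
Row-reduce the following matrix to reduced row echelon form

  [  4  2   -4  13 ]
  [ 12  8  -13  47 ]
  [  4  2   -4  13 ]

[[1, 0, -3/4, 5/4], [0, 1, -1/2, 4], [0, 0, 0, 0]]

R1 ← 1/4·R1
  [  1  1/2   -1  13/4 ]
  [ 12    8  -13    47 ]
  [  4    2   -4    13 ]
R2 ← R2 − 12·R1
  [ 1  1/2  -1  13/4 ]
  [ 0    2  -1     8 ]
  [ 4    2  -4    13 ]
R3 ← R3 − 4·R1
  [ 1  1/2  -1  13/4 ]
  [ 0    2  -1     8 ]
  [ 0    0   0     0 ]
R2 ← 1/2·R2
  [ 1  1/2    -1  13/4 ]
  [ 0    1  -1/2     4 ]
  [ 0    0     0     0 ]
R1 ← R1 − 1/2·R2
  [ 1  0  -3/4  5/4 ]
  [ 0  1  -1/2    4 ]
  [ 0  0     0    0 ]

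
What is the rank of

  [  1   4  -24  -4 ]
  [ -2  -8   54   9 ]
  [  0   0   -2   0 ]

ρ2 -> ρ2 + 2·ρ1
  [ 1  4  -24  -4 ]
  [ 0  0    6   1 ]
  [ 0  0   -2   0 ]
ρ2 -> 1/6·ρ2
  [ 1  4  -24   -4 ]
  [ 0  0    1  1/6 ]
  [ 0  0   -2    0 ]
ρ3 -> ρ3 + 2·ρ2
  [ 1  4  -24   -4 ]
  [ 0  0    1  1/6 ]
  [ 0  0    0  1/3 ]
ρ3 -> 3·ρ3
  [ 1  4  -24   -4 ]
  [ 0  0    1  1/6 ]
  [ 0  0    0    1 ]
ρ2 -> ρ2 − 1/6·ρ3
  [ 1  4  -24  -4 ]
  [ 0  0    1   0 ]
  [ 0  0    0   1 ]
ρ1 -> ρ1 + 4·ρ3
  [ 1  4  -24  0 ]
  [ 0  0    1  0 ]
  [ 0  0    0  1 ]
ρ1 -> ρ1 + 24·ρ2
  [ 1  4  0  0 ]
  [ 0  0  1  0 ]
  [ 0  0  0  1 ]
The reduced form has 3 nonzero rows.

rank = 3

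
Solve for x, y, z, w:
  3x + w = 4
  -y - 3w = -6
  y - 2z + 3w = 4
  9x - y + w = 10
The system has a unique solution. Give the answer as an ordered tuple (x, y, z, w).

Form the augmented matrix and row-reduce:
  [ 3   0   0   1  |   4 ]
  [ 0  -1   0  -3  |  -6 ]
  [ 0   1  -2   3  |   4 ]
  [ 9  -1   0   1  |  10 ]
R1 -> 1/3·R1
  [ 1   0   0  1/3  |  4/3 ]
  [ 0  -1   0   -3  |   -6 ]
  [ 0   1  -2    3  |    4 ]
  [ 9  -1   0    1  |   10 ]
R4 -> R4 − 9·R1
  [ 1   0   0  1/3  |  4/3 ]
  [ 0  -1   0   -3  |   -6 ]
  [ 0   1  -2    3  |    4 ]
  [ 0  -1   0   -2  |   -2 ]
R2 -> -1·R2
  [ 1   0   0  1/3  |  4/3 ]
  [ 0   1   0    3  |    6 ]
  [ 0   1  -2    3  |    4 ]
  [ 0  -1   0   -2  |   -2 ]
R3 -> R3 − R2
  [ 1   0   0  1/3  |  4/3 ]
  [ 0   1   0    3  |    6 ]
  [ 0   0  -2    0  |   -2 ]
  [ 0  -1   0   -2  |   -2 ]
R4 -> R4 + R2
  [ 1  0   0  1/3  |  4/3 ]
  [ 0  1   0    3  |    6 ]
  [ 0  0  -2    0  |   -2 ]
  [ 0  0   0    1  |    4 ]
R3 -> -1/2·R3
  [ 1  0  0  1/3  |  4/3 ]
  [ 0  1  0    3  |    6 ]
  [ 0  0  1    0  |    1 ]
  [ 0  0  0    1  |    4 ]
R2 -> R2 − 3·R4
  [ 1  0  0  1/3  |  4/3 ]
  [ 0  1  0    0  |   -6 ]
  [ 0  0  1    0  |    1 ]
  [ 0  0  0    1  |    4 ]
R1 -> R1 − 1/3·R4
  [ 1  0  0  0  |   0 ]
  [ 0  1  0  0  |  -6 ]
  [ 0  0  1  0  |   1 ]
  [ 0  0  0  1  |   4 ]
Reading off the last column: x = 0, y = -6, z = 1, w = 4.

(0, -6, 1, 4)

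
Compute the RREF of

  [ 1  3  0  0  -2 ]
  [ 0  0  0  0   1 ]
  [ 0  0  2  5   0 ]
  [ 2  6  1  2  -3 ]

[[1, 3, 0, 0, 0], [0, 0, 1, 0, 0], [0, 0, 0, 1, 0], [0, 0, 0, 0, 1]]

r4 ← r4 − 2·r1
  [ 1  3  0  0  -2 ]
  [ 0  0  0  0   1 ]
  [ 0  0  2  5   0 ]
  [ 0  0  1  2   1 ]
r2 <=> r3
  [ 1  3  0  0  -2 ]
  [ 0  0  2  5   0 ]
  [ 0  0  0  0   1 ]
  [ 0  0  1  2   1 ]
r2 ← 1/2·r2
  [ 1  3  0    0  -2 ]
  [ 0  0  1  5/2   0 ]
  [ 0  0  0    0   1 ]
  [ 0  0  1    2   1 ]
r4 ← r4 − r2
  [ 1  3  0     0  -2 ]
  [ 0  0  1   5/2   0 ]
  [ 0  0  0     0   1 ]
  [ 0  0  0  -1/2   1 ]
r3 <=> r4
  [ 1  3  0     0  -2 ]
  [ 0  0  1   5/2   0 ]
  [ 0  0  0  -1/2   1 ]
  [ 0  0  0     0   1 ]
r3 ← -2·r3
  [ 1  3  0    0  -2 ]
  [ 0  0  1  5/2   0 ]
  [ 0  0  0    1  -2 ]
  [ 0  0  0    0   1 ]
r3 ← r3 + 2·r4
  [ 1  3  0    0  -2 ]
  [ 0  0  1  5/2   0 ]
  [ 0  0  0    1   0 ]
  [ 0  0  0    0   1 ]
r1 ← r1 + 2·r4
  [ 1  3  0    0  0 ]
  [ 0  0  1  5/2  0 ]
  [ 0  0  0    1  0 ]
  [ 0  0  0    0  1 ]
r2 ← r2 − 5/2·r3
  [ 1  3  0  0  0 ]
  [ 0  0  1  0  0 ]
  [ 0  0  0  1  0 ]
  [ 0  0  0  0  1 ]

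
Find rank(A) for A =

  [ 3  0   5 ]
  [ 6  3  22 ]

Multiply R1 by 1/3.
Subtract 6 times R1 from R2.
Multiply R2 by 1/3.
The reduced form has 2 nonzero rows.

rank = 2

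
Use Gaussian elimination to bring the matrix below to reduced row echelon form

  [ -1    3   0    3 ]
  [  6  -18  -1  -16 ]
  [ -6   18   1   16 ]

[[1, -3, 0, -3], [0, 0, 1, -2], [0, 0, 0, 0]]

Multiply R1 by -1.
  [  1   -3   0   -3 ]
  [  6  -18  -1  -16 ]
  [ -6   18   1   16 ]
Subtract 6 times R1 from R2.
  [  1  -3   0  -3 ]
  [  0   0  -1   2 ]
  [ -6  18   1  16 ]
Add 6 times R1 to R3.
  [ 1  -3   0  -3 ]
  [ 0   0  -1   2 ]
  [ 0   0   1  -2 ]
Multiply R2 by -1.
  [ 1  -3  0  -3 ]
  [ 0   0  1  -2 ]
  [ 0   0  1  -2 ]
Subtract R2 from R3.
  [ 1  -3  0  -3 ]
  [ 0   0  1  -2 ]
  [ 0   0  0   0 ]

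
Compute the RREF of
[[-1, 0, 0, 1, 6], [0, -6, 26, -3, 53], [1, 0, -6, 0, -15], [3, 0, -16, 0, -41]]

[[1, 0, 0, 0, -3], [0, 1, 0, 0, -5/3], [0, 0, 1, 0, 2], [0, 0, 0, 1, 3]]

R1 ← -1·R1
  [ 1   0    0  -1   -6 ]
  [ 0  -6   26  -3   53 ]
  [ 1   0   -6   0  -15 ]
  [ 3   0  -16   0  -41 ]
R3 ← R3 − R1
  [ 1   0    0  -1   -6 ]
  [ 0  -6   26  -3   53 ]
  [ 0   0   -6   1   -9 ]
  [ 3   0  -16   0  -41 ]
R4 ← R4 − 3·R1
  [ 1   0    0  -1   -6 ]
  [ 0  -6   26  -3   53 ]
  [ 0   0   -6   1   -9 ]
  [ 0   0  -16   3  -23 ]
R2 ← -1/6·R2
  [ 1  0      0   -1     -6 ]
  [ 0  1  -13/3  1/2  -53/6 ]
  [ 0  0     -6    1     -9 ]
  [ 0  0    -16    3    -23 ]
R3 ← -1/6·R3
  [ 1  0      0    -1     -6 ]
  [ 0  1  -13/3   1/2  -53/6 ]
  [ 0  0      1  -1/6    3/2 ]
  [ 0  0    -16     3    -23 ]
R4 ← R4 + 16·R3
  [ 1  0      0    -1     -6 ]
  [ 0  1  -13/3   1/2  -53/6 ]
  [ 0  0      1  -1/6    3/2 ]
  [ 0  0      0   1/3      1 ]
R4 ← 3·R4
  [ 1  0      0    -1     -6 ]
  [ 0  1  -13/3   1/2  -53/6 ]
  [ 0  0      1  -1/6    3/2 ]
  [ 0  0      0     1      3 ]
R3 ← R3 + 1/6·R4
  [ 1  0      0   -1     -6 ]
  [ 0  1  -13/3  1/2  -53/6 ]
  [ 0  0      1    0      2 ]
  [ 0  0      0    1      3 ]
R2 ← R2 − 1/2·R4
  [ 1  0      0  -1     -6 ]
  [ 0  1  -13/3   0  -31/3 ]
  [ 0  0      1   0      2 ]
  [ 0  0      0   1      3 ]
R1 ← R1 + R4
  [ 1  0      0  0     -3 ]
  [ 0  1  -13/3  0  -31/3 ]
  [ 0  0      1  0      2 ]
  [ 0  0      0  1      3 ]
R2 ← R2 + 13/3·R3
  [ 1  0  0  0    -3 ]
  [ 0  1  0  0  -5/3 ]
  [ 0  0  1  0     2 ]
  [ 0  0  0  1     3 ]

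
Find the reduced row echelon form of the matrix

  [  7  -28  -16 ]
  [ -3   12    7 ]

r1 -> 1/7·r1
  [  1  -4  -16/7 ]
  [ -3  12      7 ]
r2 -> r2 + 3·r1
  [ 1  -4  -16/7 ]
  [ 0   0    1/7 ]
r2 -> 7·r2
  [ 1  -4  -16/7 ]
  [ 0   0      1 ]
r1 -> r1 + 16/7·r2
  [ 1  -4  0 ]
  [ 0   0  1 ]

[[1, -4, 0], [0, 0, 1]]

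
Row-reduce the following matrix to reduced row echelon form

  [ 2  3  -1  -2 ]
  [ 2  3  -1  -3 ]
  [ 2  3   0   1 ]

[[1, 3/2, 0, 0], [0, 0, 1, 0], [0, 0, 0, 1]]

R1 -> 1/2·R1
  [ 1  3/2  -1/2  -1 ]
  [ 2    3    -1  -3 ]
  [ 2    3     0   1 ]
R2 -> R2 − 2·R1
  [ 1  3/2  -1/2  -1 ]
  [ 0    0     0  -1 ]
  [ 2    3     0   1 ]
R3 -> R3 − 2·R1
  [ 1  3/2  -1/2  -1 ]
  [ 0    0     0  -1 ]
  [ 0    0     1   3 ]
R2 <-> R3
  [ 1  3/2  -1/2  -1 ]
  [ 0    0     1   3 ]
  [ 0    0     0  -1 ]
R3 -> -1·R3
  [ 1  3/2  -1/2  -1 ]
  [ 0    0     1   3 ]
  [ 0    0     0   1 ]
R2 -> R2 − 3·R3
  [ 1  3/2  -1/2  -1 ]
  [ 0    0     1   0 ]
  [ 0    0     0   1 ]
R1 -> R1 + R3
  [ 1  3/2  -1/2  0 ]
  [ 0    0     1  0 ]
  [ 0    0     0  1 ]
R1 -> R1 + 1/2·R2
  [ 1  3/2  0  0 ]
  [ 0    0  1  0 ]
  [ 0    0  0  1 ]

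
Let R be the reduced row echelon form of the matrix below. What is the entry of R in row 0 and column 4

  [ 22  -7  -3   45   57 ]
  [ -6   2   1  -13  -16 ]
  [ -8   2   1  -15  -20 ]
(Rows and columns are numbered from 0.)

ρ1 ← 1/22·ρ1
ρ2 ← ρ2 + 6·ρ1
ρ3 ← ρ3 + 8·ρ1
ρ2 ← 11·ρ2
ρ3 ← ρ3 + 6/11·ρ2
ρ2 ← ρ2 − 2·ρ3
ρ1 ← ρ1 + 3/22·ρ3
ρ1 ← ρ1 + 7/22·ρ2

2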